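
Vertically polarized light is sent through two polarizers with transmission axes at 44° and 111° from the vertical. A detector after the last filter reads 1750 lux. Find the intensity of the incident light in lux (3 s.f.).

I₁ = I₀ cos²(44° − 0°) = I₀ cos²(44°) = 0.5174 I₀.
I₂ = I₁ cos²(111° − 44°) = 0.5174 I₀ · cos²(67°) = 0.079 I₀.
So 1750 lux = 0.079 I₀, giving I₀ = 1750/0.079 = 2.215e+04 lux.

I₀ ≈ 2.22e4 lux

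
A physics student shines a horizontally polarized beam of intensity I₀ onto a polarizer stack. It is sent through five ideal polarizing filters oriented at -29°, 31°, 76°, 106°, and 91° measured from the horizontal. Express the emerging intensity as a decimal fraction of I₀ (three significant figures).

≈ 0.0669 I₀

I₁ = I₀ cos²(-29° − 0°) = I₀ cos²(29°) = 0.765 I₀.
I₂ = I₁ cos²(31° + 29°) = 0.765 I₀ · cos²(60°) = 0.1912 I₀.
I₃ = I₂ cos²(76° − 31°) = 0.1912 I₀ · cos²(45°) = 0.09562 I₀.
I₄ = I₃ cos²(106° − 76°) = 0.09562 I₀ · cos²(30°) = 0.07171 I₀.
I₅ = I₄ cos²(91° − 106°) = 0.07171 I₀ · cos²(15°) = 0.06691 I₀.
Transmitted fraction = 0.06691.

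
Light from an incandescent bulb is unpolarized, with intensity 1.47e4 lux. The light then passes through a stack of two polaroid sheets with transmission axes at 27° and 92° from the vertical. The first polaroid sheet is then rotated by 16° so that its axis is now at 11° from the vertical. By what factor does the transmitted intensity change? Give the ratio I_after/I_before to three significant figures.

I_new/I_old ≈ 0.137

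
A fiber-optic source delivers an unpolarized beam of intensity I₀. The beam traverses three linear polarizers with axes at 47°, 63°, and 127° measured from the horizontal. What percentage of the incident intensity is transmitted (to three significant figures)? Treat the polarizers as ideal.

Unpolarized light through the first polarizer → I₁ = ½ I₀, now polarized at 47°.
I₂ = I₁ cos²(63° − 47°) = 0.5 I₀ · cos²(16°) = 0.462 I₀.
I₃ = I₂ cos²(127° − 63°) = 0.462 I₀ · cos²(64°) = 0.08878 I₀.
That is 8.878% of the incident intensity.

≈ 8.88%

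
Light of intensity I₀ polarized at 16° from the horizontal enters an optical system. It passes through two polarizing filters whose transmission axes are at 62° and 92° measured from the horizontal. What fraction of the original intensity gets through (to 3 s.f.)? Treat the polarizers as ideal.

≈ 0.362 I₀

I₁ = I₀ cos²(62° − 16°) = I₀ cos²(46°) = 0.4826 I₀.
I₂ = I₁ cos²(92° − 62°) = 0.4826 I₀ · cos²(30°) = 0.3619 I₀.
Transmitted fraction = 0.3619.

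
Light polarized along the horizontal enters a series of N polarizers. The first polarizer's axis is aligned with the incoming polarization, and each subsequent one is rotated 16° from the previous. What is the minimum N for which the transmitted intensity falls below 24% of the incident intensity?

N = 20

First polarizer is aligned with the polarization: full transmission.
Each further stage multiplies by cos²(16°) = 0.924.
After N polarizers: T = 0.924^(N−1). Require T < 0.24 ⇒ N−1 > ln(0.24)/ln(0.924) = 18.06, so N−1 ≥ 19 and N = 20.
Check: N=20 gives T = 0.2228 < 0.24; N=19 gives T = 0.2412.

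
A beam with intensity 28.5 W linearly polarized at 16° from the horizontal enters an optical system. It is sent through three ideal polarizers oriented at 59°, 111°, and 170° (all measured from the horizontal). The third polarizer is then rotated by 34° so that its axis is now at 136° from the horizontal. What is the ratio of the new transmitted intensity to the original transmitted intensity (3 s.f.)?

I_new/I_old ≈ 3.10

Before rotation:
I₁ = I₀ cos²(59° − 16°) = I₀ cos²(43°) = 0.5349 I₀.
I₂ = I₁ cos²(111° − 59°) = 0.5349 I₀ · cos²(52°) = 0.2027 I₀.
I₃ = I₂ cos²(170° − 111°) = 0.2027 I₀ · cos²(59°) = 0.05378 I₀.
After rotation:
I₁ = I₀ cos²(59° − 16°) = I₀ cos²(43°) = 0.5349 I₀.
I₂ = I₁ cos²(111° − 59°) = 0.5349 I₀ · cos²(52°) = 0.2027 I₀.
I₃ = I₂ cos²(136° − 111°) = 0.2027 I₀ · cos²(25°) = 0.1665 I₀.
Ratio = 0.1665 / 0.05378 = 3.097.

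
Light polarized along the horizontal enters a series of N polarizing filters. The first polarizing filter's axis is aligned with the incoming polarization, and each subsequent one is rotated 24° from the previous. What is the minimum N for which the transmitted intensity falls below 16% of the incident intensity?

First polarizer is aligned with the polarization: full transmission.
Each further stage multiplies by cos²(24°) = 0.8346.
After N polarizers: T = 0.8346^(N−1). Require T < 0.16 ⇒ N−1 > ln(0.16)/ln(0.8346) = 10.13, so N−1 ≥ 11 and N = 12.
Check: N=12 gives T = 0.1368 < 0.16; N=11 gives T = 0.1639.

N = 12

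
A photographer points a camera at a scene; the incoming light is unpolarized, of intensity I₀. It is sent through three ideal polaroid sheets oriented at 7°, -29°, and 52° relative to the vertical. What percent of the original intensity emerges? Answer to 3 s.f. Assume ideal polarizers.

≈ 0.801%

Unpolarized light through the first polarizer → I₁ = ½ I₀, now polarized at 7°.
I₂ = I₁ cos²(-29° − 7°) = 0.5 I₀ · cos²(36°) = 0.3273 I₀.
I₃ = I₂ cos²(52° + 29°) = 0.3273 I₀ · cos²(81°) = 0.008008 I₀.
That is 0.8008% of the incident intensity.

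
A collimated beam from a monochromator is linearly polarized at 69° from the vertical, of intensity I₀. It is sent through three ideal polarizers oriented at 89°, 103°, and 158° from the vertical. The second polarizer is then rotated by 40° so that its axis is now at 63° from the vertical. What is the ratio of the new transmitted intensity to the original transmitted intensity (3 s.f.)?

I_new/I_old ≈ 0.0198

Before rotation:
By Malus's law, I₁ = I₀ cos²(89° − 69°) = I₀ cos²(20°) = 0.883 I₀.
I₂ = I₁ cos²(103° − 89°) = 0.883 I₀ · cos²(14°) = 0.8313 I₀.
I₃ = I₂ cos²(158° − 103°) = 0.8313 I₀ · cos²(55°) = 0.2735 I₀.
After rotation:
I₁ = I₀ cos²(89° − 69°) = I₀ cos²(20°) = 0.883 I₀.
I₂ = I₁ cos²(63° − 89°) = 0.883 I₀ · cos²(26°) = 0.7133 I₀.
Angle between axes 2 and 3: 85°. I₃ = 0.7133 I₀ · cos²(85°) = 0.005419 I₀.
Ratio = 0.005419 / 0.2735 = 0.01981.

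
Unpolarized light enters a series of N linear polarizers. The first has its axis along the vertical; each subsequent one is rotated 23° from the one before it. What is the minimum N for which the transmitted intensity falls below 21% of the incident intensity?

N = 7

First polarizer halves the unpolarized light: factor 1/2.
Each further stage multiplies by cos²(23°) = 0.8473.
After N polarizers: T = 0.5·0.8473^(N−1). Require T < 0.21 ⇒ N−1 > ln(0.21/0.5)/ln(0.8473) = 5.24, so N−1 ≥ 6 and N = 7.
Check: N=7 gives T = 0.185 < 0.21; N=6 gives T = 0.2184.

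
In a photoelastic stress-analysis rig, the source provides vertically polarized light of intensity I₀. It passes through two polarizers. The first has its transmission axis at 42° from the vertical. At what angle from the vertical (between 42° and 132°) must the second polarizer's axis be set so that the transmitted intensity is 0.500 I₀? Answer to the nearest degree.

I₁ = I₀ cos²(42° − 0°) = I₀ cos²(42°) = 0.5523 I₀.
Need I₂/I₀ = 0.5, so cos²(θ − 42°) = 0.5 / 0.5523 = 0.9054.
θ − 42° = arccos(√0.9054) = 17.9°, giving θ ≈ 42 + 17.9 = 59.9°.

θ ≈ 60°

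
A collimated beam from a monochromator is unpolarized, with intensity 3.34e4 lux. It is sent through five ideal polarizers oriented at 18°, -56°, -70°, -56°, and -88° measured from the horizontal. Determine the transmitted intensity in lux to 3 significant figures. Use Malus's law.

I ≈ 809 lux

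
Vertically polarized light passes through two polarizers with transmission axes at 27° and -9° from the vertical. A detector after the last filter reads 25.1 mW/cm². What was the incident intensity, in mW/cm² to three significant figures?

I₀ ≈ 48.3 mW/cm²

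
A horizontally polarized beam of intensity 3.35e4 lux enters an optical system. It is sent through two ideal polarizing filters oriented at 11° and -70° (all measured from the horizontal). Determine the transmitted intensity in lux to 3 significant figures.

I ≈ 790 lux

I₁ = 3.35e4 lux · cos²(11°) = 3.228e+04 lux.
I₂ = I₁ · cos²(81°) = 3.228e+04 · 0.02447 = 790 lux.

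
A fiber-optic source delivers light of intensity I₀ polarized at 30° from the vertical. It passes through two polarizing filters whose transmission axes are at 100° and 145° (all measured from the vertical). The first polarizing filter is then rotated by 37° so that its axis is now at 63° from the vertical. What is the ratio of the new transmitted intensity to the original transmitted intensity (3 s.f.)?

I_new/I_old ≈ 0.233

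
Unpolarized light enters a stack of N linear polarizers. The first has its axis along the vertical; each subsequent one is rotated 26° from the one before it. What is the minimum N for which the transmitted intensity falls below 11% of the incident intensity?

N = 9

First polarizer halves the unpolarized light: factor 1/2.
Each further stage multiplies by cos²(26°) = 0.8078.
After N polarizers: T = 0.5·0.8078^(N−1). Require T < 0.11 ⇒ N−1 > ln(0.11/0.5)/ln(0.8078) = 7.10, so N−1 ≥ 8 and N = 9.
Check: N=9 gives T = 0.09068 < 0.11; N=8 gives T = 0.1123.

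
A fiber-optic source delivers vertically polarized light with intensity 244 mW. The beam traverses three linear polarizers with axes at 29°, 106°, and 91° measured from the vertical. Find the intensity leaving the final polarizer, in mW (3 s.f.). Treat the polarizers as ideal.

I₁ = 244 mW · cos²(29°) = 186.7 mW.
I₂ = I₁ · cos²(77°) = 186.7 · 0.0506 = 9.445 mW.
I₃ = I₂ · cos²(15°) = 9.445 · 0.933 = 8.812 mW.

I ≈ 8.81 mW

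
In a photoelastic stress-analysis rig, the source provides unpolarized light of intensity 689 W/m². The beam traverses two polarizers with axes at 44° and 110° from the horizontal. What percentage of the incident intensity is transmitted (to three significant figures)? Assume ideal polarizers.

≈ 8.27%

Unpolarized light through the first polarizer → I₁ = 689 W/m²/2 = 344.5 W/m², polarized at 44°.
I₂ = I₁ · cos²(66°) = 344.5 · 0.1654 = 56.99 W/m².
That is 8.272% of the incident intensity.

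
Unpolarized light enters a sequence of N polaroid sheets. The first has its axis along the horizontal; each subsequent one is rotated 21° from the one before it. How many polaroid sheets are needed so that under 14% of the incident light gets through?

N = 11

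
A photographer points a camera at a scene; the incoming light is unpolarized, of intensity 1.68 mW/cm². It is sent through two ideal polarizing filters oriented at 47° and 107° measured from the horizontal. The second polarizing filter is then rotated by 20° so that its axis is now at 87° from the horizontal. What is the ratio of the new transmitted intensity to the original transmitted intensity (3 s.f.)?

I_new/I_old ≈ 2.35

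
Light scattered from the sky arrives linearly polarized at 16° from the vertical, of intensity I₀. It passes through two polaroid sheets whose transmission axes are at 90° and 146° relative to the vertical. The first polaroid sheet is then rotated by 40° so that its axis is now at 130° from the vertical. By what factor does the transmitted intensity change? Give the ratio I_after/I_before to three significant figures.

I_new/I_old ≈ 6.43

Before rotation:
By Malus's law, I₁ = I₀ cos²(90° − 16°) = I₀ cos²(74°) = 0.07598 I₀.
I₂ = I₁ cos²(146° − 90°) = 0.07598 I₀ · cos²(56°) = 0.02376 I₀.
After rotation:
I₁ = I₀ cos²(130° − 16°) = I₀ cos²(66°) = 0.1654 I₀.
I₂ = I₁ cos²(146° − 130°) = 0.1654 I₀ · cos²(16°) = 0.1529 I₀.
Ratio = 0.1529 / 0.02376 = 6.434.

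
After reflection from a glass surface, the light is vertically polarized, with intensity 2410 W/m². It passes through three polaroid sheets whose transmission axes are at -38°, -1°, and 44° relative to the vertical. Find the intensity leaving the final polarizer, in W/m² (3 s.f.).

I₁ = 2410 W/m² · cos²(38°) = 1497 W/m².
I₂ = I₁ · cos²(37°) = 1497 · 0.6378 = 954.5 W/m².
I₃ = I₂ · cos²(45°) = 954.5 · 0.5 = 477.3 W/m².

I ≈ 477 W/m²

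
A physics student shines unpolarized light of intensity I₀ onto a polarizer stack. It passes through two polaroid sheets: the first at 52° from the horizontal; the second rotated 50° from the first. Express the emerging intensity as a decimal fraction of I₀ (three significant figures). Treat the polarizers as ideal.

≈ 0.207 I₀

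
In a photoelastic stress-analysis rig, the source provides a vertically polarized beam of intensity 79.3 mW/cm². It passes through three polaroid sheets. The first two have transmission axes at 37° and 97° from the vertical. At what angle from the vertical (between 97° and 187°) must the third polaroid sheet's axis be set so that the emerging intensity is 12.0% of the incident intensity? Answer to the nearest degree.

θ ≈ 127°

I₁ = I₀ cos²(37° − 0°) = I₀ cos²(37°) = 0.6378 I₀.
I₂ = I₁ cos²(97° − 37°) = 0.6378 I₀ · cos²(60°) = 0.1595 I₀.
Need I₃/I₀ = 0.12, so cos²(θ − 97°) = 0.12 / 0.1595 = 0.7526.
θ − 97° = arccos(√0.7526) = 29.8°, giving θ ≈ 97 + 29.8 = 126.8°.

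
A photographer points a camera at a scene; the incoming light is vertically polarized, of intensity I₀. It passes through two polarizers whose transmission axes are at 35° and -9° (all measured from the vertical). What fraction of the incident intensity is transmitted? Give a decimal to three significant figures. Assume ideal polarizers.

≈ 0.347 I₀

I₁ = I₀ cos²(35° − 0°) = I₀ cos²(35°) = 0.671 I₀.
I₂ = I₁ cos²(-9° − 35°) = 0.671 I₀ · cos²(44°) = 0.3472 I₀.
Transmitted fraction = 0.3472.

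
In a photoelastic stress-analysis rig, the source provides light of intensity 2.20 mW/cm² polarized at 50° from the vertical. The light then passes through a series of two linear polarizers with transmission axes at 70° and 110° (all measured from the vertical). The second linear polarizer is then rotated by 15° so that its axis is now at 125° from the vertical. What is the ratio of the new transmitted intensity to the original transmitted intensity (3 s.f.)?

I_new/I_old ≈ 0.561

Before rotation:
By Malus's law, I₁ = I₀ cos²(70° − 50°) = I₀ cos²(20°) = 0.883 I₀.
I₂ = I₁ cos²(110° − 70°) = 0.883 I₀ · cos²(40°) = 0.5182 I₀.
After rotation:
I₁ = I₀ cos²(70° − 50°) = I₀ cos²(20°) = 0.883 I₀.
I₂ = I₁ cos²(125° − 70°) = 0.883 I₀ · cos²(55°) = 0.2905 I₀.
Ratio = 0.2905 / 0.5182 = 0.5606.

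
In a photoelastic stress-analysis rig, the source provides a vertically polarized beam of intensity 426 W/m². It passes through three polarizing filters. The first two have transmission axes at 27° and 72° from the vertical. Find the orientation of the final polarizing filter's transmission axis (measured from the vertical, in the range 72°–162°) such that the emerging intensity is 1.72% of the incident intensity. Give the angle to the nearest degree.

I₁ = I₀ cos²(27° − 0°) = I₀ cos²(27°) = 0.7939 I₀.
I₂ = I₁ cos²(72° − 27°) = 0.7939 I₀ · cos²(45°) = 0.3969 I₀.
Need I₃/I₀ = 0.0172, so cos²(θ − 72°) = 0.0172 / 0.3969 = 0.04333.
θ − 72° = arccos(√0.04333) = 78.0°, giving θ ≈ 72 + 78.0 = 150.0°.

θ ≈ 150°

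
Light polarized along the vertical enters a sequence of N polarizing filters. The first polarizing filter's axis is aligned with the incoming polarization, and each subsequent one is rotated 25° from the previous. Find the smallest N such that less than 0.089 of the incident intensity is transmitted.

N = 14

First polarizer is aligned with the polarization: full transmission.
Each further stage multiplies by cos²(25°) = 0.8214.
After N polarizers: T = 0.8214^(N−1). Require T < 0.089 ⇒ N−1 > ln(0.089)/ln(0.8214) = 12.30, so N−1 ≥ 13 and N = 14.
Check: N=14 gives T = 0.07748 < 0.089; N=13 gives T = 0.09432.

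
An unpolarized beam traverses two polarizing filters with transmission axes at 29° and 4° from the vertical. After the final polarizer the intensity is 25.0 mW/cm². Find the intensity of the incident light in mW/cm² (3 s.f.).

I₀ ≈ 60.9 mW/cm²

Unpolarized light through the first polarizer → I₁ = ½ I₀, now polarized at 29°.
I₂ = I₁ cos²(4° − 29°) = 0.5 I₀ · cos²(25°) = 0.4107 I₀.
So 25.0 mW/cm² = 0.4107 I₀, giving I₀ = 25.0/0.4107 = 60.87 mW/cm².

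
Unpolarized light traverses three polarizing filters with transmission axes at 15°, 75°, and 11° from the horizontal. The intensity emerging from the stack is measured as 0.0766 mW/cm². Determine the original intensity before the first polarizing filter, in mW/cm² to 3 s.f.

I₀ ≈ 3.19 mW/cm²

Unpolarized light through the first polarizer → I₁ = ½ I₀, now polarized at 15°.
I₂ = I₁ cos²(75° − 15°) = 0.5 I₀ · cos²(60°) = 0.125 I₀.
I₃ = I₂ cos²(11° − 75°) = 0.125 I₀ · cos²(64°) = 0.02402 I₀.
So 0.0766 mW/cm² = 0.02402 I₀, giving I₀ = 0.0766/0.02402 = 3.189 mW/cm².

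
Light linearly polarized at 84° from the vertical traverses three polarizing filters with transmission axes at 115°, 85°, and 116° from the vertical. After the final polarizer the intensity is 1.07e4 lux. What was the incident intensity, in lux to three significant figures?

I₀ ≈ 2.64e4 lux

I₁ = I₀ cos²(115° − 84°) = I₀ cos²(31°) = 0.7347 I₀.
I₂ = I₁ cos²(85° − 115°) = 0.7347 I₀ · cos²(30°) = 0.5511 I₀.
I₃ = I₂ cos²(116° − 85°) = 0.5511 I₀ · cos²(31°) = 0.4049 I₀.
So 1.07e4 lux = 0.4049 I₀, giving I₀ = 1.07e4/0.4049 = 2.643e+04 lux.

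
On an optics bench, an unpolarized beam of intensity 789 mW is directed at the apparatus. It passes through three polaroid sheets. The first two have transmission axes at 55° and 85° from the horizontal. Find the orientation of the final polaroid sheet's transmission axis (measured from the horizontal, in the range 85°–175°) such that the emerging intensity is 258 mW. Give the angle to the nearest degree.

Unpolarized light through the first polarizer → I₁ = ½ I₀, now polarized at 55°.
I₂ = I₁ cos²(85° − 55°) = 0.5 I₀ · cos²(30°) = 0.375 I₀.
Target fraction: 258 / 789 mW = 0.327 of I₀.
Need I₃/I₀ = 0.327, so cos²(θ − 85°) = 0.327 / 0.375 = 0.872.
θ − 85° = arccos(√0.872) = 21.0°, giving θ ≈ 85 + 21.0 = 106.0°.

θ ≈ 106°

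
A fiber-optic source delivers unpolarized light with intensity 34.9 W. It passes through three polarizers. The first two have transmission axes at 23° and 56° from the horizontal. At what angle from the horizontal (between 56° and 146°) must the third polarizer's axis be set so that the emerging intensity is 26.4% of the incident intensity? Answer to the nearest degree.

Unpolarized light through the first polarizer → I₁ = ½ I₀, now polarized at 23°.
I₂ = I₁ cos²(56° − 23°) = 0.5 I₀ · cos²(33°) = 0.3517 I₀.
Need I₃/I₀ = 0.264, so cos²(θ − 56°) = 0.264 / 0.3517 = 0.7507.
θ − 56° = arccos(√0.7507) = 30.0°, giving θ ≈ 56 + 30.0 = 86.0°.

θ ≈ 86°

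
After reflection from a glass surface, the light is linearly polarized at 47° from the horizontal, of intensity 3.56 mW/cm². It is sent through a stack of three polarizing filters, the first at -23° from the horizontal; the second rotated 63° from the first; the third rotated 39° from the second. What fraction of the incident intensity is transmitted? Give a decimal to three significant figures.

I₁ = 3.56 mW/cm² · cos²(70°) = 0.4164 mW/cm².
I₂ = I₁ · cos²(63°) = 0.4164 · 0.2061 = 0.08583 mW/cm².
I₃ = I₂ · cos²(39°) = 0.08583 · 0.604 = 0.05184 mW/cm².
Transmitted fraction = 0.01456.

I/I₀ ≈ 0.0146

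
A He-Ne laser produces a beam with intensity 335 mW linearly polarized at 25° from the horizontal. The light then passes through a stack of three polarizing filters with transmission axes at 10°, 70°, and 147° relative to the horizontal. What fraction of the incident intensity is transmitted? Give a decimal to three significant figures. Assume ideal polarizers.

I₁ = 335 mW · cos²(15°) = 312.6 mW.
I₂ = I₁ · cos²(60°) = 312.6 · 0.25 = 78.14 mW.
I₃ = I₂ · cos²(77°) = 78.14 · 0.0506 = 3.954 mW.
Transmitted fraction = 0.0118.

I/I₀ ≈ 0.0118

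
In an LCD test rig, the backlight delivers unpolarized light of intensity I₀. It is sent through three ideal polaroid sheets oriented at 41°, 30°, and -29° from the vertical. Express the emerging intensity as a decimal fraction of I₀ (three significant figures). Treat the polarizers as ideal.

≈ 0.128 I₀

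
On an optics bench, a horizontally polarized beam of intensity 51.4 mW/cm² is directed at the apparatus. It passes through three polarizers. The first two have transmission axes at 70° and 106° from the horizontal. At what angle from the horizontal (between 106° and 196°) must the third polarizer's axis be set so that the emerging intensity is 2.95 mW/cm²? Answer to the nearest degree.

θ ≈ 136°

I₁ = I₀ cos²(70° − 0°) = I₀ cos²(70°) = 0.117 I₀.
I₂ = I₁ cos²(106° − 70°) = 0.117 I₀ · cos²(36°) = 0.07656 I₀.
Target fraction: 2.95 / 51.4 mW/cm² = 0.05739 of I₀.
Need I₃/I₀ = 0.05739, so cos²(θ − 106°) = 0.05739 / 0.07656 = 0.7496.
θ − 106° = arccos(√0.7496) = 30.0°, giving θ ≈ 106 + 30.0 = 136.0°.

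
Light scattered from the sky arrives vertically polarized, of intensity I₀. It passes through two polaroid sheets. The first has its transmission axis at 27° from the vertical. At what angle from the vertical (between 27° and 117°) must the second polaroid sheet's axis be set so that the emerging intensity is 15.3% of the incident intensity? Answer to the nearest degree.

By Malus's law, I₁ = I₀ cos²(27° − 0°) = I₀ cos²(27°) = 0.7939 I₀.
Need I₂/I₀ = 0.153, so cos²(θ − 27°) = 0.153 / 0.7939 = 0.1927.
θ − 27° = arccos(√0.1927) = 64.0°, giving θ ≈ 27 + 64.0 = 91.0°.

θ ≈ 91°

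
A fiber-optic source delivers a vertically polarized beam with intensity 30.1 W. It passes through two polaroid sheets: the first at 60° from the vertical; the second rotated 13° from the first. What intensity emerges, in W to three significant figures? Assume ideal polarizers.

I ≈ 7.14 W

By Malus's law, I₁ = 30.1 W · cos²(60°) = 7.525 W.
I₂ = I₁ · cos²(13°) = 7.525 · 0.9494 = 7.144 W.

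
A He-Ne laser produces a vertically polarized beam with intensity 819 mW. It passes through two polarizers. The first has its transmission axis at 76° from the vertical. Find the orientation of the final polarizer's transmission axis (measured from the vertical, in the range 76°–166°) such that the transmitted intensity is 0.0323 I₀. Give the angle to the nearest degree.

By Malus's law, I₁ = I₀ cos²(76° − 0°) = I₀ cos²(76°) = 0.05853 I₀.
Need I₂/I₀ = 0.0323, so cos²(θ − 76°) = 0.0323 / 0.05853 = 0.5519.
θ − 76° = arccos(√0.5519) = 42.0°, giving θ ≈ 76 + 42.0 = 118.0°.

θ ≈ 118°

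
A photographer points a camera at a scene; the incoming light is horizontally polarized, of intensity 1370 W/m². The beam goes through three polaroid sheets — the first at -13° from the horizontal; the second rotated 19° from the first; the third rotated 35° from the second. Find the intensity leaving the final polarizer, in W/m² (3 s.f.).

I ≈ 780 W/m²

By Malus's law, I₁ = 1370 W/m² · cos²(13°) = 1301 W/m².
I₂ = I₁ · cos²(19°) = 1301 · 0.894 = 1163 W/m².
I₃ = I₂ · cos²(35°) = 1163 · 0.671 = 780.3 W/m².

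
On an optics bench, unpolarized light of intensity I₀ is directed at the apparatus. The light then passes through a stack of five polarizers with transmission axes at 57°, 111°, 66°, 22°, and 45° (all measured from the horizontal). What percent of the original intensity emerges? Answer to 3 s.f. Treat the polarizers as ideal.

≈ 3.79%

Unpolarized light through the first polarizer → I₁ = ½ I₀, now polarized at 57°.
I₂ = I₁ cos²(111° − 57°) = 0.5 I₀ · cos²(54°) = 0.1727 I₀.
I₃ = I₂ cos²(66° − 111°) = 0.1727 I₀ · cos²(45°) = 0.08637 I₀.
I₄ = I₃ cos²(22° − 66°) = 0.08637 I₀ · cos²(44°) = 0.04469 I₀.
I₅ = I₄ cos²(45° − 22°) = 0.04469 I₀ · cos²(23°) = 0.03787 I₀.
That is 3.787% of the incident intensity.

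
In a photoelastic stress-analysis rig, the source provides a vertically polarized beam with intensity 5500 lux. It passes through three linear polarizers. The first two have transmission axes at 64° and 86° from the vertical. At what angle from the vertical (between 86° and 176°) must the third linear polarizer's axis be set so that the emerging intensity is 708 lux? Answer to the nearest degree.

θ ≈ 114°

By Malus's law, I₁ = I₀ cos²(64° − 0°) = I₀ cos²(64°) = 0.1922 I₀.
I₂ = I₁ cos²(86° − 64°) = 0.1922 I₀ · cos²(22°) = 0.1652 I₀.
Target fraction: 708 / 5500 lux = 0.1287 of I₀.
Need I₃/I₀ = 0.1287, so cos²(θ − 86°) = 0.1287 / 0.1652 = 0.7792.
θ − 86° = arccos(√0.7792) = 28.0°, giving θ ≈ 86 + 28.0 = 114.0°.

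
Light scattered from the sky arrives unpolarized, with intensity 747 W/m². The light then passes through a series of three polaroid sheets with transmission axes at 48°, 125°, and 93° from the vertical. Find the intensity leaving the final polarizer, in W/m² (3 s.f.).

Unpolarized light through the first polarizer → I₁ = 747 W/m²/2 = 373.5 W/m², polarized at 48°.
I₂ = I₁ · cos²(77°) = 373.5 · 0.0506 = 18.9 W/m².
I₃ = I₂ · cos²(32°) = 18.9 · 0.7192 = 13.59 W/m².

I ≈ 13.6 W/m²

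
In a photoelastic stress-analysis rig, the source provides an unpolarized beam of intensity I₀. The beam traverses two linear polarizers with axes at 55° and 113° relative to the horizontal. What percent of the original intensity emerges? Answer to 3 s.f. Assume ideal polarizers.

≈ 14.0%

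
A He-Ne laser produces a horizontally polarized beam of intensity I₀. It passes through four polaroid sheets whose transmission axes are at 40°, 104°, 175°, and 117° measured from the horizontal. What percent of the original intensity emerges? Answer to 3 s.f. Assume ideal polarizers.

I₁ = I₀ cos²(40° − 0°) = I₀ cos²(40°) = 0.5868 I₀.
I₂ = I₁ cos²(104° − 40°) = 0.5868 I₀ · cos²(64°) = 0.1128 I₀.
I₃ = I₂ cos²(175° − 104°) = 0.1128 I₀ · cos²(71°) = 0.01195 I₀.
I₄ = I₃ cos²(117° − 175°) = 0.01195 I₀ · cos²(58°) = 0.003357 I₀.
That is 0.3357% of the incident intensity.

≈ 0.336%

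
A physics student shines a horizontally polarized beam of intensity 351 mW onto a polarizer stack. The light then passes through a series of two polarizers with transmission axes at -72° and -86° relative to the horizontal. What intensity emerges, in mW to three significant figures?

I₁ = 351 mW · cos²(72°) = 33.52 mW.
I₂ = I₁ · cos²(14°) = 33.52 · 0.9415 = 31.56 mW.

I ≈ 31.6 mW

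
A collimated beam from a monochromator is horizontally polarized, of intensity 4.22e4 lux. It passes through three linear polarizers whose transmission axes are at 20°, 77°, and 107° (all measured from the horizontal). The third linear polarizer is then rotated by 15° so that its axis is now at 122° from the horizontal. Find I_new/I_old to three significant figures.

I_new/I_old ≈ 0.667

Before rotation:
I₁ = I₀ cos²(20° − 0°) = I₀ cos²(20°) = 0.883 I₀.
I₂ = I₁ cos²(77° − 20°) = 0.883 I₀ · cos²(57°) = 0.2619 I₀.
I₃ = I₂ cos²(107° − 77°) = 0.2619 I₀ · cos²(30°) = 0.1964 I₀.
After rotation:
I₁ = I₀ cos²(20° − 0°) = I₀ cos²(20°) = 0.883 I₀.
I₂ = I₁ cos²(77° − 20°) = 0.883 I₀ · cos²(57°) = 0.2619 I₀.
I₃ = I₂ cos²(122° − 77°) = 0.2619 I₀ · cos²(45°) = 0.131 I₀.
Ratio = 0.131 / 0.1964 = 0.6667.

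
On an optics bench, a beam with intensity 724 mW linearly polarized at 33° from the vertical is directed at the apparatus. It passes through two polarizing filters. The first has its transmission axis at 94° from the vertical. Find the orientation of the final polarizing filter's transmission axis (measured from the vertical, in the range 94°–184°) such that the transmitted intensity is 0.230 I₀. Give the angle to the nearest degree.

By Malus's law, I₁ = I₀ cos²(94° − 33°) = I₀ cos²(61°) = 0.235 I₀.
Need I₂/I₀ = 0.23, so cos²(θ − 94°) = 0.23 / 0.235 = 0.9786.
θ − 94° = arccos(√0.9786) = 8.4°, giving θ ≈ 94 + 8.4 = 102.4°.

θ ≈ 102°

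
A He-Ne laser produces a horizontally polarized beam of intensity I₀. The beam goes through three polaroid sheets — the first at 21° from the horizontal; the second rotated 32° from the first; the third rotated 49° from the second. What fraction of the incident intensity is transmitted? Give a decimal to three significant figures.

I₁ = I₀ cos²(21° − 0°) = I₀ cos²(21°) = 0.8716 I₀.
I₂ = I₁ cos²(32°) = 0.8716 · 0.7192 I₀ = 0.6268 I₀.
I₃ = I₂ cos²(49°) = 0.6268 · 0.4304 I₀ = 0.2698 I₀.
Transmitted fraction = 0.2698.

≈ 0.270 I₀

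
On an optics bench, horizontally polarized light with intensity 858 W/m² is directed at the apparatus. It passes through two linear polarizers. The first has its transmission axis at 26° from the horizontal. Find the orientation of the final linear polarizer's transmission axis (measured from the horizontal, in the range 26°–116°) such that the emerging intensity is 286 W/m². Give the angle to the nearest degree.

θ ≈ 76°

I₁ = I₀ cos²(26° − 0°) = I₀ cos²(26°) = 0.8078 I₀.
Target fraction: 286 / 858 W/m² = 0.3333 of I₀.
Need I₂/I₀ = 0.3333, so cos²(θ − 26°) = 0.3333 / 0.8078 = 0.4126.
θ − 26° = arccos(√0.4126) = 50.0°, giving θ ≈ 26 + 50.0 = 76.0°.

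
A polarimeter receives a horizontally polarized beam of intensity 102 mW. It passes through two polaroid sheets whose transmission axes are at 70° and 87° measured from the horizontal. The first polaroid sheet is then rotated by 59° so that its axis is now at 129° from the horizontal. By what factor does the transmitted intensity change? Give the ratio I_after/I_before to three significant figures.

Before rotation:
I₁ = I₀ cos²(70° − 0°) = I₀ cos²(70°) = 0.117 I₀.
I₂ = I₁ cos²(87° − 70°) = 0.117 I₀ · cos²(17°) = 0.107 I₀.
After rotation:
I₁ = I₀ cos²(129° − 0°) = I₀ cos²(51°) = 0.396 I₀.
I₂ = I₁ cos²(87° − 129°) = 0.396 I₀ · cos²(42°) = 0.2187 I₀.
Ratio = 0.2187 / 0.107 = 2.045.

I_new/I_old ≈ 2.04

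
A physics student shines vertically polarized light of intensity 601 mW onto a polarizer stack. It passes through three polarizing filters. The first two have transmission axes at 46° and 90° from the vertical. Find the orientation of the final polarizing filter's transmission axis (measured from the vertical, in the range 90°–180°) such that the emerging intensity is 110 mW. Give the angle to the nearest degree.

θ ≈ 121°

I₁ = I₀ cos²(46° − 0°) = I₀ cos²(46°) = 0.4826 I₀.
I₂ = I₁ cos²(90° − 46°) = 0.4826 I₀ · cos²(44°) = 0.2497 I₀.
Target fraction: 110 / 601 mW = 0.183 of I₀.
Need I₃/I₀ = 0.183, so cos²(θ − 90°) = 0.183 / 0.2497 = 0.733.
θ − 90° = arccos(√0.733) = 31.1°, giving θ ≈ 90 + 31.1 = 121.1°.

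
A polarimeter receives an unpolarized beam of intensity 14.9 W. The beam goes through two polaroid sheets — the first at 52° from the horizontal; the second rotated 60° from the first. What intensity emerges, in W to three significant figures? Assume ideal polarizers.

I ≈ 1.86 W

Unpolarized light through the first polarizer → I₁ = 14.9 W/2 = 7.45 W, polarized at 52°.
I₂ = I₁ · cos²(60°) = 7.45 · 0.25 = 1.863 W.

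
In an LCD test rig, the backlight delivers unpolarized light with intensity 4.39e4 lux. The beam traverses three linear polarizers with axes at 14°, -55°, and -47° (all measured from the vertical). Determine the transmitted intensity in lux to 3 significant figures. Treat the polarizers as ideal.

I ≈ 2760 lux

Unpolarized light through the first polarizer → I₁ = 4.39e4 lux/2 = 2.195e+04 lux, polarized at 14°.
I₂ = I₁ · cos²(69°) = 2.195e+04 · 0.1284 = 2819 lux.
I₃ = I₂ · cos²(8°) = 2819 · 0.9806 = 2764 lux.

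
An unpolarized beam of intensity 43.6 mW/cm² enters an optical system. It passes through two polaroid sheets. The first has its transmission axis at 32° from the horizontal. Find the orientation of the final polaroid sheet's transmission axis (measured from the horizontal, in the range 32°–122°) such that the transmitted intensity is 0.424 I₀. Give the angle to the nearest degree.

θ ≈ 55°

Unpolarized light through the first polarizer → I₁ = ½ I₀, now polarized at 32°.
Need I₂/I₀ = 0.424, so cos²(θ − 32°) = 0.424 / 0.5 = 0.848.
θ − 32° = arccos(√0.848) = 22.9°, giving θ ≈ 32 + 22.9 = 54.9°.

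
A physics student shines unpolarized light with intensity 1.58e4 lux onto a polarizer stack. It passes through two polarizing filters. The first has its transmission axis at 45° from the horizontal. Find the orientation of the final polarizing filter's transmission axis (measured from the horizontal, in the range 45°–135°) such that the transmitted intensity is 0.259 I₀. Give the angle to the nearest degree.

θ ≈ 89°

Unpolarized light through the first polarizer → I₁ = ½ I₀, now polarized at 45°.
Need I₂/I₀ = 0.259, so cos²(θ − 45°) = 0.259 / 0.5 = 0.518.
θ − 45° = arccos(√0.518) = 44.0°, giving θ ≈ 45 + 44.0 = 89.0°.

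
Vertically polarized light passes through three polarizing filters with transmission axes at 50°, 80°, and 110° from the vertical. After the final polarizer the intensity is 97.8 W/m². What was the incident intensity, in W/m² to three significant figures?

I₁ = I₀ cos²(50° − 0°) = I₀ cos²(50°) = 0.4132 I₀.
I₂ = I₁ cos²(80° − 50°) = 0.4132 I₀ · cos²(30°) = 0.3099 I₀.
I₃ = I₂ cos²(110° − 80°) = 0.3099 I₀ · cos²(30°) = 0.2324 I₀.
So 97.8 W/m² = 0.2324 I₀, giving I₀ = 97.8/0.2324 = 420.8 W/m².

I₀ ≈ 421 W/m²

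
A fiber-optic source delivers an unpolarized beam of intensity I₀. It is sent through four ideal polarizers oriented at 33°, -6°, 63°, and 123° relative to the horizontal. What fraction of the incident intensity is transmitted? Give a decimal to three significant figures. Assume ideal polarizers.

Unpolarized light through the first polarizer → I₁ = ½ I₀, now polarized at 33°.
I₂ = I₁ cos²(-6° − 33°) = 0.5 I₀ · cos²(39°) = 0.302 I₀.
I₃ = I₂ cos²(63° + 6°) = 0.302 I₀ · cos²(69°) = 0.03878 I₀.
I₄ = I₃ cos²(123° − 63°) = 0.03878 I₀ · cos²(60°) = 0.009696 I₀.
Transmitted fraction = 0.009696.

≈ 0.00970 I₀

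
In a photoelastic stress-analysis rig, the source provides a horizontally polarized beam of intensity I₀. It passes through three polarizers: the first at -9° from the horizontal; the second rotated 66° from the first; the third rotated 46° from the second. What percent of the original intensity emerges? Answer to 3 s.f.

I₁ = I₀ cos²(-9° − 0°) = I₀ cos²(9°) = 0.9755 I₀.
I₂ = I₁ cos²(66°) = 0.9755 · 0.1654 I₀ = 0.1614 I₀.
I₃ = I₂ cos²(46°) = 0.1614 · 0.4826 I₀ = 0.07788 I₀.
That is 7.788% of the incident intensity.

≈ 7.79%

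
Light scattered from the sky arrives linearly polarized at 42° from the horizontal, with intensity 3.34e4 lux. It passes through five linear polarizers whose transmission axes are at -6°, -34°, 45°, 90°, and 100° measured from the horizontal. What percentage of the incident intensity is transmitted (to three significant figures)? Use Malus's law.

≈ 0.616%

By Malus's law, I₁ = 3.34e4 lux · cos²(48°) = 1.495e+04 lux.
I₂ = I₁ · cos²(28°) = 1.495e+04 · 0.7796 = 1.166e+04 lux.
I₃ = I₂ · cos²(79°) = 1.166e+04 · 0.03641 = 424.5 lux.
I₄ = I₃ · cos²(45°) = 424.5 · 0.5 = 212.2 lux.
I₅ = I₄ · cos²(10°) = 212.2 · 0.9698 = 205.8 lux.
That is 0.6163% of the incident intensity.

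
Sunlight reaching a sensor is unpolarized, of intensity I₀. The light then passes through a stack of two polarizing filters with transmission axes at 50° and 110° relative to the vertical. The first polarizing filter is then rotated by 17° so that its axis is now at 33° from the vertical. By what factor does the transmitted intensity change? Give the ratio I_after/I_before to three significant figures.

Before rotation:
Unpolarized light through the first polarizer → I₁ = ½ I₀, now polarized at 50°.
I₂ = I₁ cos²(110° − 50°) = 0.5 I₀ · cos²(60°) = 0.125 I₀.
After rotation:
Unpolarized light through the first polarizer → I₁ = ½ I₀, now polarized at 33°.
I₂ = I₁ cos²(110° − 33°) = 0.5 I₀ · cos²(77°) = 0.0253 I₀.
Ratio = 0.0253 / 0.125 = 0.2024.

I_new/I_old ≈ 0.202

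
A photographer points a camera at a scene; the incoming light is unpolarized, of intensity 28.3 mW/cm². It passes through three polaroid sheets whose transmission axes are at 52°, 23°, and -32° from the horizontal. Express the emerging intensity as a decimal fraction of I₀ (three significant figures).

I/I₀ ≈ 0.126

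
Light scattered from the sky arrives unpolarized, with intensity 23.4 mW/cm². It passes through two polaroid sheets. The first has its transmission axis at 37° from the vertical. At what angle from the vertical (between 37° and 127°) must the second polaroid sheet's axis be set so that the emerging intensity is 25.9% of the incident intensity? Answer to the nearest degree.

Unpolarized light through the first polarizer → I₁ = ½ I₀, now polarized at 37°.
Need I₂/I₀ = 0.259, so cos²(θ − 37°) = 0.259 / 0.5 = 0.518.
θ − 37° = arccos(√0.518) = 44.0°, giving θ ≈ 37 + 44.0 = 81.0°.

θ ≈ 81°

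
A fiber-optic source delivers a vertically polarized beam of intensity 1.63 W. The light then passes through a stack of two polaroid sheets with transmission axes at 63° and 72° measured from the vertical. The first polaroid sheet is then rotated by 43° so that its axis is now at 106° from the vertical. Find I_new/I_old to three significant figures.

I_new/I_old ≈ 0.260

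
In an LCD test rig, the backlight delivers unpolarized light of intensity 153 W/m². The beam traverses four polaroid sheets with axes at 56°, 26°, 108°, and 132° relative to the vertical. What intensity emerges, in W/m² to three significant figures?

I ≈ 0.927 W/m²

Unpolarized light through the first polarizer → I₁ = 153 W/m²/2 = 76.5 W/m², polarized at 56°.
I₂ = I₁ · cos²(30°) = 76.5 · 0.75 = 57.38 W/m².
I₃ = I₂ · cos²(82°) = 57.38 · 0.01937 = 1.111 W/m².
I₄ = I₃ · cos²(24°) = 1.111 · 0.8346 = 0.9275 W/m².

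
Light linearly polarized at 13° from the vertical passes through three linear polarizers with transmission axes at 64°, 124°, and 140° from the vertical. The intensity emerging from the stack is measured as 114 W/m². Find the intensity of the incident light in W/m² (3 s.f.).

I₀ ≈ 1250 W/m²

I₁ = I₀ cos²(64° − 13°) = I₀ cos²(51°) = 0.396 I₀.
I₂ = I₁ cos²(124° − 64°) = 0.396 I₀ · cos²(60°) = 0.09901 I₀.
I₃ = I₂ cos²(140° − 124°) = 0.09901 I₀ · cos²(16°) = 0.09149 I₀.
So 114 W/m² = 0.09149 I₀, giving I₀ = 114/0.09149 = 1246 W/m².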